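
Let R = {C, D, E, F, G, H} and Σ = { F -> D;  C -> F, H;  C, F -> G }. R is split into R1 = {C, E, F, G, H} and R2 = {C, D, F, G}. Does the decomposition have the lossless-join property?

Common attributes: R1 ∩ R2 = {C, F, G}.
Closure of {C, F, G}: F → D applies, adding D; C → F, H applies, adding H. So (C, F, G)⁺ = {C, D, F, G, H}.
This closure contains every attribute of R2, so R1 ∩ R2 → R2. The join is lossless.

Yes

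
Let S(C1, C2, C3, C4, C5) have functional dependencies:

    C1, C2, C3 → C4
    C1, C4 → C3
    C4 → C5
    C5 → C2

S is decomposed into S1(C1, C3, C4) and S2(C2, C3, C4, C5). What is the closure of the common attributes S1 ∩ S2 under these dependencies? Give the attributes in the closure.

S1 ∩ S2 = {C3, C4}.
C4 → C5 applies, adding C5
C5 → C2 applies, adding C2
Closure: {C2, C3, C4, C5}.

C2, C3, C4, C5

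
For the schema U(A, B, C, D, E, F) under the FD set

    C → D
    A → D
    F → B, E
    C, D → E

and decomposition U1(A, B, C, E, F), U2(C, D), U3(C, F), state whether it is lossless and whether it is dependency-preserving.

Lossless test (chase): Rows 1 and 2 agree on C; apply C→D and equate their D entries. Rows 1 and 3 agree on C; apply C→D and equate their D entries. Rows 1 and 3 agree on F; apply F→B, E and equate their B, E entries. Rows 1 and 2 agree on C, D; apply C, D→E and equate their E entries. Row 1 is now all distinguished symbols — the join is lossless.
Dependency preservation: the restricted closure of {A} across the fragments never reaches {D}, so A → D cannot be enforced without a join — not preserved.

lossless but not dependency-preserving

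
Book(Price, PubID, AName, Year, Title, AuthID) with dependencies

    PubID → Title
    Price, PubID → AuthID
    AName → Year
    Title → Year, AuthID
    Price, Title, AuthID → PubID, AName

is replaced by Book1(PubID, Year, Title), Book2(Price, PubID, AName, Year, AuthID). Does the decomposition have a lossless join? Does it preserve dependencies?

lossless but not dependency-preserving

Lossless test: (PubID, Year)⁺ = {PubID, Year, Title, AuthID}, which contains all of one fragment — lossless.
Dependency preservation: the restricted closure of {Title} across the fragments never reaches {Year, AuthID}, so Title → Year, AuthID cannot be enforced without a join — not preserved.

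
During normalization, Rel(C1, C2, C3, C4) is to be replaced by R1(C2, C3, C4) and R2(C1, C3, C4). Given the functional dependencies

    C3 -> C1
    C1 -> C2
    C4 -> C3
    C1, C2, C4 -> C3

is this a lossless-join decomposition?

Common attributes: R1 ∩ R2 = {C3, C4}.
Closure of {C3, C4}: C3 → C1 applies, adding C1; C1 → C2 applies, adding C2. So (C3, C4)⁺ = {C1, C2, C3, C4}.
This closure contains every attribute of R1, so R1 ∩ R2 → R1. The join is lossless.

Yes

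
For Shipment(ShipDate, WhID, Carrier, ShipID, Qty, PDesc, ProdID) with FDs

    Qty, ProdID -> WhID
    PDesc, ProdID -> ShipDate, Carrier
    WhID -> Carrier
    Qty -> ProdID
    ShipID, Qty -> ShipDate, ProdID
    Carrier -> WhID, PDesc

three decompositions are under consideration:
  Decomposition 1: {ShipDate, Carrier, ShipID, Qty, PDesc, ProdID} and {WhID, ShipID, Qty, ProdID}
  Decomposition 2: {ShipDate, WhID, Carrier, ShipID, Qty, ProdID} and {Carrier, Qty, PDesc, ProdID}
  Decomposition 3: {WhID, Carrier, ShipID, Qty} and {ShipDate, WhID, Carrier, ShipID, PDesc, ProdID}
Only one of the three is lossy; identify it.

Decomposition 1: common = {ShipID, Qty, ProdID}, closure = {ShipDate, WhID, Carrier, ShipID, Qty, PDesc, ProdID} → lossless.
Decomposition 2: common = {Carrier, Qty, ProdID}, closure = {ShipDate, WhID, Carrier, Qty, PDesc, ProdID} → lossless.
Decomposition 3: common = {WhID, Carrier, ShipID}, closure = {WhID, Carrier, ShipID, PDesc} → lossy.

Decomposition 3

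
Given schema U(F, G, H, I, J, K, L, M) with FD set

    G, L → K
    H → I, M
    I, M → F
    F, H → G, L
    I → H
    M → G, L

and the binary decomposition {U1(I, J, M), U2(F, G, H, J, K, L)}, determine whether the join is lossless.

No

Common attributes: U1 ∩ U2 = {J}.
No dependency enlarges {J}, so (J)⁺ = {J}.
The closure contains neither all of U1 = {I, J, M} nor all of U2 = {F, G, H, J, K, L}, so the common attributes are not a superkey of either fragment. The join is lossy.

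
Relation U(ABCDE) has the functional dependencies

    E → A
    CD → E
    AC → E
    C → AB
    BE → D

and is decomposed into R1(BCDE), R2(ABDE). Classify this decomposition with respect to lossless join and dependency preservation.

lossless and dependency-preserving

Lossless test: (BDE)⁺ = {ABDE}, which contains all of one fragment — lossless.
Dependency preservation: AC → E; C → AB are not contained in any single fragment, but the restricted closure of each left-hand side across the fragments still reaches the right-hand side; the remaining FDs each lie inside some fragment. All dependencies are preserved.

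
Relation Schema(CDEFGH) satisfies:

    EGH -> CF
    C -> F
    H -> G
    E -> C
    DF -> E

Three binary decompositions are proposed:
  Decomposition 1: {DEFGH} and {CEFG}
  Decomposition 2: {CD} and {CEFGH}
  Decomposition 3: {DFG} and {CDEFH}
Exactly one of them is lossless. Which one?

Decomposition 1

Decomposition 1: common = {EFG}, closure = {CEFG} → lossless.
Decomposition 2: common = {C}, closure = {CF} → lossy.
Decomposition 3: common = {DF}, closure = {CDEF} → lossy.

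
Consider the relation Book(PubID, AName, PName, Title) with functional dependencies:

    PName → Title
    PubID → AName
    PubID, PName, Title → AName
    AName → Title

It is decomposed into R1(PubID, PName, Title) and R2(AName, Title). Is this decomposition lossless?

No

Common attributes: R1 ∩ R2 = {Title}.
No dependency enlarges {Title}, so (Title)⁺ = {Title}.
The closure contains neither all of R1 = {PubID, PName, Title} nor all of R2 = {AName, Title}, so the common attributes are not a superkey of either fragment. The join is lossy.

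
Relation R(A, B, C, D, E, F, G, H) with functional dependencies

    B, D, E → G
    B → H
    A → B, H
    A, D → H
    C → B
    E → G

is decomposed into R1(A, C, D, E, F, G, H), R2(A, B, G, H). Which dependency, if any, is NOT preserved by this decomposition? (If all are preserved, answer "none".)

Check C → B: no single fragment contains all of {B, C}, and the restricted closure of {C} across the fragments never reaches {B}.
B, D, E → G is preserved.
B → H is preserved.
A → B, H is preserved.
A, D → H is preserved.
E → G is preserved.

C → B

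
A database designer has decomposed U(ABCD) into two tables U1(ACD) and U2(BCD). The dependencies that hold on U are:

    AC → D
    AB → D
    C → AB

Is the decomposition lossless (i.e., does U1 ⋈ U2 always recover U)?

Yes

Common attributes: U1 ∩ U2 = {CD}.
Closure of {CD}: C → AB applies, adding AB. So (CD)⁺ = {ABCD}.
This closure contains every attribute of U1, so U1 ∩ U2 → U1. The join is lossless.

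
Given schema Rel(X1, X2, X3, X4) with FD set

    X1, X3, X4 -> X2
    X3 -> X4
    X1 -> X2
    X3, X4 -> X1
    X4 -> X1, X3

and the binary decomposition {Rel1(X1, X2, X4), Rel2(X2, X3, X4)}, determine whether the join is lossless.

Common attributes: Rel1 ∩ Rel2 = {X2, X4}.
Closure of {X2, X4}: X4 → X1, X3 applies, adding X1, X3. So (X2, X4)⁺ = {X1, X2, X3, X4}.
This closure contains every attribute of Rel1, so Rel1 ∩ Rel2 → Rel1. The join is lossless.

Yes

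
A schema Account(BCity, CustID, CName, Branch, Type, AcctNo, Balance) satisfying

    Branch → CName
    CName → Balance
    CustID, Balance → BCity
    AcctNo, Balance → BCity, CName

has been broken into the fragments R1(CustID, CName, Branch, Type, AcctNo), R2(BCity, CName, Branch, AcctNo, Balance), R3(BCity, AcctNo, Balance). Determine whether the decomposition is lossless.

Yes

Chase test. Columns are BCity, CustID, CName, Branch, Type, AcctNo, Balance; row i has aⱼ where attribute j ∈ Ri, else bᵢⱼ.
Initial tableau (one row per fragment):
  row 1: b11 a2 a3 a4 a5 a6 b17
  row 2: a1 b22 a3 a4 b25 a6 a7
  row 3: a1 b32 b33 b34 b35 a6 a7
Rows 1 and 2 agree on CName; apply CName→Balance and equate their Balance entries.
Rows 1 and 2 agree on AcctNo, Balance; apply AcctNo, Balance→BCity, CName and equate their BCity, CName entries.
Rows 1 and 3 agree on AcctNo, Balance; apply AcctNo, Balance→BCity, CName and equate their BCity, CName entries.
Row 1 is now all distinguished symbols — the join is lossless.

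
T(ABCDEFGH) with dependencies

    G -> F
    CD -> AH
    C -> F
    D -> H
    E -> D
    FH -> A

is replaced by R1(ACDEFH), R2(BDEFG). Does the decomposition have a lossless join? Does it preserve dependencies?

lossy but dependency-preserving

Lossless test: (DEF)⁺ = {ADEFH}, which is a superkey of neither fragment — lossy.
Dependency preservation: every FD's attributes lie within a single fragment, so each can be enforced locally — preserved.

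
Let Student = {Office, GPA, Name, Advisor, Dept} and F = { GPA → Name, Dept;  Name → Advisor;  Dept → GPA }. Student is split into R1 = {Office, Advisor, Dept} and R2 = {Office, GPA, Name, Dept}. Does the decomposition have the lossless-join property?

Yes

Common attributes: R1 ∩ R2 = {Office, Dept}.
Closure of {Office, Dept}: Dept → GPA applies, adding GPA; GPA → Name, Dept applies, adding Name; Name → Advisor applies, adding Advisor. So (Office, Dept)⁺ = {Office, GPA, Name, Advisor, Dept}.
This closure contains every attribute of R1, so R1 ∩ R2 → R1. The join is lossless.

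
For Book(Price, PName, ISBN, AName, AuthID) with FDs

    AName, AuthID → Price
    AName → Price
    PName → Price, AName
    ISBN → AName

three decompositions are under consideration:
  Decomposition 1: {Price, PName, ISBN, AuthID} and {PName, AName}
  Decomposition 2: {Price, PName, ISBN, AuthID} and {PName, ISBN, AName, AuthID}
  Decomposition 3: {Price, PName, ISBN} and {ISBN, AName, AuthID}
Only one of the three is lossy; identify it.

Decomposition 1: common = {PName}, closure = {Price, PName, AName} → lossless.
Decomposition 2: common = {PName, ISBN, AuthID}, closure = {Price, PName, ISBN, AName, AuthID} → lossless.
Decomposition 3: common = {ISBN}, closure = {Price, ISBN, AName} → lossy.

Decomposition 3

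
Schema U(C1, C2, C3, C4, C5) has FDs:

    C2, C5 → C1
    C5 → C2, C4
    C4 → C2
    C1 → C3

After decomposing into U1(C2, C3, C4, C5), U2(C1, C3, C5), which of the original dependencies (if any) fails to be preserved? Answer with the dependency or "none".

C2, C5 → C1: restricted closure across fragments reaches C1.
C5 → C2, C4 lies within U1.
C4 → C2 lies within U1.
C1 → C3 lies within U2.
Every dependency is enforceable on the fragments, so the decomposition is dependency-preserving.

none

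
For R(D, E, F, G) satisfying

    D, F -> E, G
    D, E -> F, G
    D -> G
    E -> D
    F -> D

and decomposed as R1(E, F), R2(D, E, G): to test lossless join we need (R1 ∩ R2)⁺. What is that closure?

D, E, F, G

R1 ∩ R2 = {E}.
E → D applies, adding D
D, E → F, G applies, adding F, G
Closure: {D, E, F, G}.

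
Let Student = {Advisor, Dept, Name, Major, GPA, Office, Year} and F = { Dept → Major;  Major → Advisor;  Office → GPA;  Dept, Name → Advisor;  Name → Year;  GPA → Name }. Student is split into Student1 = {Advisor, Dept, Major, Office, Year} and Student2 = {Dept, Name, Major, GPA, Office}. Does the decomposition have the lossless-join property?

Yes

Common attributes: Student1 ∩ Student2 = {Dept, Major, Office}.
Closure of {Dept, Major, Office}: Major → Advisor applies, adding Advisor; Office → GPA applies, adding GPA; GPA → Name applies, adding Name; Name → Year applies, adding Year. So (Dept, Major, Office)⁺ = {Advisor, Dept, Name, Major, GPA, Office, Year}.
This closure contains every attribute of Student1, so Student1 ∩ Student2 → Student1. The join is lossless.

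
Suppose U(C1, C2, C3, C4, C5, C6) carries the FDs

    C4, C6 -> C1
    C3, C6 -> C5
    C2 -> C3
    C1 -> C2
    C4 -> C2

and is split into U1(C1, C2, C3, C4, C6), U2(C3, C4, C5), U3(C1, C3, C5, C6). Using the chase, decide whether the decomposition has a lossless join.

Chase test. Columns are C1, C2, C3, C4, C5, C6; row i has aⱼ where attribute j ∈ Ui, else bᵢⱼ.
Initial tableau (one row per fragment):
  row 1: a1 a2 a3 a4 b15 a6
  row 2: b21 b22 a3 a4 a5 b26
  row 3: a1 b32 a3 b34 a5 a6
Rows 1 and 3 agree on C3, C6; apply C3, C6→C5 and equate their C5 entries.
Rows 1 and 3 agree on C1; apply C1→C2 and equate their C2 entries.
Rows 1 and 2 agree on C4; apply C4→C2 and equate their C2 entries.
Row 1 is now all distinguished symbols — the join is lossless.

Yes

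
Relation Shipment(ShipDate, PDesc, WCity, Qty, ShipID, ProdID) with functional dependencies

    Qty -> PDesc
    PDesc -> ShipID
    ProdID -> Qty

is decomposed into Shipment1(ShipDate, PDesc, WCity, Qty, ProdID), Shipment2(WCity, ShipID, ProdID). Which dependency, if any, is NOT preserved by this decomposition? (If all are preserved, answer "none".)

PDesc -> ShipID

Check PDesc → ShipID: no single fragment contains all of {PDesc, ShipID}, and the restricted closure of {PDesc} across the fragments never reaches {ShipID}.
Qty → PDesc is preserved.
ProdID → Qty is preserved.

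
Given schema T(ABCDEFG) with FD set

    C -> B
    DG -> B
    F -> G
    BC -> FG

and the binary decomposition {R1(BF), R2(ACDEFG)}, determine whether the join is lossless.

No

Common attributes: R1 ∩ R2 = {F}.
Closure of {F}: F → G applies, adding G. So (F)⁺ = {FG}.
The closure contains neither all of R1 = {BF} nor all of R2 = {ACDEFG}, so the common attributes are not a superkey of either fragment. The join is lossy.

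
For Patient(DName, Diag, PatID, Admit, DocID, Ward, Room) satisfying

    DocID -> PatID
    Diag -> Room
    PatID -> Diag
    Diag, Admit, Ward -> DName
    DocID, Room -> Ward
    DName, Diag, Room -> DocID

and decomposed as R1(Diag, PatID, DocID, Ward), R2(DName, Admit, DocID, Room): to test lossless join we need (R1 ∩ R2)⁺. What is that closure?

R1 ∩ R2 = {DocID}.
DocID → PatID applies, adding PatID
PatID → Diag applies, adding Diag
Diag → Room applies, adding Room
DocID, Room → Ward applies, adding Ward
Closure: {Diag, PatID, DocID, Ward, Room}.

Diag, PatID, DocID, Ward, Room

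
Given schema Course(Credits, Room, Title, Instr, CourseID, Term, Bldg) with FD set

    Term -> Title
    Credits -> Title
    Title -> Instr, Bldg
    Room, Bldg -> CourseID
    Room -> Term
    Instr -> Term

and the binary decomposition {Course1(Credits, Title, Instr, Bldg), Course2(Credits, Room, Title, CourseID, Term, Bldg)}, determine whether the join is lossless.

Yes

Common attributes: Course1 ∩ Course2 = {Credits, Title, Bldg}.
Closure of {Credits, Title, Bldg}: Title → Instr, Bldg applies, adding Instr; Instr → Term applies, adding Term. So (Credits, Title, Bldg)⁺ = {Credits, Title, Instr, Term, Bldg}.
This closure contains every attribute of Course1, so Course1 ∩ Course2 → Course1. The join is lossless.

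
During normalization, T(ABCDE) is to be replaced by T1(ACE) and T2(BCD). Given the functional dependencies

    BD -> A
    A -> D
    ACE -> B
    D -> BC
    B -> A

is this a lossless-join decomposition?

No

Common attributes: T1 ∩ T2 = {C}.
No dependency enlarges {C}, so (C)⁺ = {C}.
The closure contains neither all of T1 = {ACE} nor all of T2 = {BCD}, so the common attributes are not a superkey of either fragment. The join is lossy.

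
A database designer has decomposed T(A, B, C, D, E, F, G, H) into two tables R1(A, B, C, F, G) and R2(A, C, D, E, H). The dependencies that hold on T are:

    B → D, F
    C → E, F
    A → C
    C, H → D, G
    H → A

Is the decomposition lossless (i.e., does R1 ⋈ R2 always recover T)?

Common attributes: R1 ∩ R2 = {A, C}.
Closure of {A, C}: C → E, F applies, adding E, F. So (A, C)⁺ = {A, C, E, F}.
The closure contains neither all of R1 = {A, B, C, F, G} nor all of R2 = {A, C, D, E, H}, so the common attributes are not a superkey of either fragment. The join is lossy.

No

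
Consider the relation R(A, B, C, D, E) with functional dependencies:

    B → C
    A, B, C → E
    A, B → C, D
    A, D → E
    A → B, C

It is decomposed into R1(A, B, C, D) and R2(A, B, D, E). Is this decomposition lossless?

Common attributes: R1 ∩ R2 = {A, B, D}.
Closure of {A, B, D}: B → C applies, adding C; A, B, C → E applies, adding E. So (A, B, D)⁺ = {A, B, C, D, E}.
This closure contains every attribute of R1, so R1 ∩ R2 → R1. The join is lossless.

Yes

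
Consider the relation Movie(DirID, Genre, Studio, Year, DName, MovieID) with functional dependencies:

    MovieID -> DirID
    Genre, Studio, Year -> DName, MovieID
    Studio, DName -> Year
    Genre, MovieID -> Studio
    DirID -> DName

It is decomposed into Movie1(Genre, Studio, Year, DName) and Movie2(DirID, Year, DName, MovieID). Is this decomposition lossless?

No

Common attributes: Movie1 ∩ Movie2 = {Year, DName}.
No dependency enlarges {Year, DName}, so (Year, DName)⁺ = {Year, DName}.
The closure contains neither all of Movie1 = {Genre, Studio, Year, DName} nor all of Movie2 = {DirID, Year, DName, MovieID}, so the common attributes are not a superkey of either fragment. The join is lossy.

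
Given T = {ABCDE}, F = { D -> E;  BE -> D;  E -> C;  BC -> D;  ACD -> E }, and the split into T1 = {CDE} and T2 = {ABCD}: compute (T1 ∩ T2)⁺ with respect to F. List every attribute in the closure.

T1 ∩ T2 = {CD}.
D → E applies, adding E
Closure: {CDE}.

CDE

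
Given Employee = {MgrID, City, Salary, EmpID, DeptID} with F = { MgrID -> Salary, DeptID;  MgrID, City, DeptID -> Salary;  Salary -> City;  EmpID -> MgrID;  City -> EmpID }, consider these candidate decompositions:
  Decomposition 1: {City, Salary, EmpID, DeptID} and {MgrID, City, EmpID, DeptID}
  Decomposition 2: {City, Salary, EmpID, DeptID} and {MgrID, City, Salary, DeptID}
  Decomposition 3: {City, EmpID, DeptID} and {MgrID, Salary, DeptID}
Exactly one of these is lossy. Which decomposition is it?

Decomposition 3

Decomposition 1: common = {City, EmpID, DeptID}, closure = {MgrID, City, Salary, EmpID, DeptID} → lossless.
Decomposition 2: common = {City, Salary, DeptID}, closure = {MgrID, City, Salary, EmpID, DeptID} → lossless.
Decomposition 3: common = {DeptID}, closure = {DeptID} → lossy.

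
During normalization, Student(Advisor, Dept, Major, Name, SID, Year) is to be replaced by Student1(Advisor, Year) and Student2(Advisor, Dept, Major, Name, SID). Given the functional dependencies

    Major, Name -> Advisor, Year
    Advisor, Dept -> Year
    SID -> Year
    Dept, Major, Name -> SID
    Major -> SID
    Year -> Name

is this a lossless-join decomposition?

No

Common attributes: Student1 ∩ Student2 = {Advisor}.
No dependency enlarges {Advisor}, so (Advisor)⁺ = {Advisor}.
The closure contains neither all of Student1 = {Advisor, Year} nor all of Student2 = {Advisor, Dept, Major, Name, SID}, so the common attributes are not a superkey of either fragment. The join is lossy.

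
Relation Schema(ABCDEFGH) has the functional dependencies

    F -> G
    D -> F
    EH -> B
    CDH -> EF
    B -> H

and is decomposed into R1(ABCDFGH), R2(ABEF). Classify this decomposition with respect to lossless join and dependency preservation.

lossy and not dependency-preserving

Lossless test: (ABF)⁺ = {ABFGH}, which is a superkey of neither fragment — lossy.
Dependency preservation: the restricted closure of {EH} across the fragments never reaches {B}, so EH → B cannot be enforced without a join — not preserved.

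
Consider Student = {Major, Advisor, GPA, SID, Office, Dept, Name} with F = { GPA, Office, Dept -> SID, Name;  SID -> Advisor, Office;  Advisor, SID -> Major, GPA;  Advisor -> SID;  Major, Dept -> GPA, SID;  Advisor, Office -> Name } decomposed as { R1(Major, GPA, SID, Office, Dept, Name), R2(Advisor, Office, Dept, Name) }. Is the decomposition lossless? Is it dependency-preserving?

lossy and not dependency-preserving

Lossless test: (Office, Dept, Name)⁺ = {Office, Dept, Name}, which is a superkey of neither fragment — lossy.
Dependency preservation: the restricted closure of {SID} across the fragments never reaches {Advisor, Office}, so SID → Advisor, Office cannot be enforced without a join — not preserved.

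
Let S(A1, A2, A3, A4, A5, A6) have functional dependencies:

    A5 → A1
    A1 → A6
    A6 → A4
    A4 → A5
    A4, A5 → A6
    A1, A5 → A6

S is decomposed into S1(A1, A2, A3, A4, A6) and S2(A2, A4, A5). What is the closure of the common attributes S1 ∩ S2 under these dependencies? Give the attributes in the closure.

S1 ∩ S2 = {A2, A4}.
A4 → A5 applies, adding A5
A4, A5 → A6 applies, adding A6
A5 → A1 applies, adding A1
Closure: {A1, A2, A4, A5, A6}.

A1, A2, A4, A5, A6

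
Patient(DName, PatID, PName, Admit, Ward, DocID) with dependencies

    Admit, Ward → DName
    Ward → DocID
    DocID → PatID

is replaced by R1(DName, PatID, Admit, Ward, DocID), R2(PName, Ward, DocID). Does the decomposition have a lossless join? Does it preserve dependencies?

lossy but dependency-preserving

Lossless test: (Ward, DocID)⁺ = {PatID, Ward, DocID}, which is a superkey of neither fragment — lossy.
Dependency preservation: every FD's attributes lie within a single fragment, so each can be enforced locally — preserved.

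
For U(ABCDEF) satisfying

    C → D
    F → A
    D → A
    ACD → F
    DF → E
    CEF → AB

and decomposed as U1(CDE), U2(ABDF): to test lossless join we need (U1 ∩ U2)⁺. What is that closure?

AD

U1 ∩ U2 = {D}.
D → A applies, adding A
Closure: {AD}.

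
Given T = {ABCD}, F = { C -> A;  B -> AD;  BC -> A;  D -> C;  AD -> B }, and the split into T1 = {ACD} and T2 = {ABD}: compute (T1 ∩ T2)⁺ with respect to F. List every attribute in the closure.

ABCD

T1 ∩ T2 = {AD}.
D → C applies, adding C
AD → B applies, adding B
Closure: {ABCD}.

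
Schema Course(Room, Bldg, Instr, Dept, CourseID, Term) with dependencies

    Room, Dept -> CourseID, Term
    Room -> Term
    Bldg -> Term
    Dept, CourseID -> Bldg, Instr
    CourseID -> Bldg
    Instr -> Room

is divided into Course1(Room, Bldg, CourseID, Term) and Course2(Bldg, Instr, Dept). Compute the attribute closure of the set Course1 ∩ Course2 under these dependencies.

Course1 ∩ Course2 = {Bldg}.
Bldg → Term applies, adding Term
Closure: {Bldg, Term}.

Bldg, Term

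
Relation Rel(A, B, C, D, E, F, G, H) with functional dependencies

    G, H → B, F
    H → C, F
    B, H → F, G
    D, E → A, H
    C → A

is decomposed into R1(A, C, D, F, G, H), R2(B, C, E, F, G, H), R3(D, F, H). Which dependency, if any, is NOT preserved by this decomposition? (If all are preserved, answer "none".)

D, E → A, H

Check D, E → A, H: no single fragment contains all of {A, D, E, H}, and the restricted closure of {D, E} across the fragments never reaches {A, H}.
G, H → B, F is preserved.
H → C, F is preserved.
B, H → F, G is preserved.
C → A is preserved.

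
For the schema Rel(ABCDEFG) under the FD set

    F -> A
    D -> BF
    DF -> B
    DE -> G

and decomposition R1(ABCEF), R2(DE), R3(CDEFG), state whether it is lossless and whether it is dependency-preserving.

Lossless test (chase): Rows 1 and 3 agree on F; apply F→A and equate their A entries. Rows 2 and 3 agree on D; apply D→BF and equate their BF entries. Rows 2 and 3 agree on DE; apply DE→G and equate their G entries. Rows 1 and 2 agree on F; apply F→A and equate their A entries. No row becomes fully distinguished — the join is lossy.
Dependency preservation: the restricted closure of {D} across the fragments never reaches {BF}, so D → BF cannot be enforced without a join — not preserved.

lossy and not dependency-preserving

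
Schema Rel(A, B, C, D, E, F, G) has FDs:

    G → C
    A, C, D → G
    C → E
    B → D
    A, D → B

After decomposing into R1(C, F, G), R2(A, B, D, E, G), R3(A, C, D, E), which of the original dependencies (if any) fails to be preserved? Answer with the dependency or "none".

A, C, D → G

Check A, C, D → G: no single fragment contains all of {A, C, D, G}, and the restricted closure of {A, C, D} across the fragments never reaches {G}.
G → C is preserved.
C → E is preserved.
B → D is preserved.
A, D → B is preserved.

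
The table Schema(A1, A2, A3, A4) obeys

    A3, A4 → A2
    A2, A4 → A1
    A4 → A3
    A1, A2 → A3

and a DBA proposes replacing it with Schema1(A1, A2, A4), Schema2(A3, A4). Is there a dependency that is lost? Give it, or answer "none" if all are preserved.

A1, A2 → A3

Check A1, A2 → A3: no single fragment contains all of {A1, A2, A3}, and the restricted closure of {A1, A2} across the fragments never reaches {A3}.
A3, A4 → A2 is preserved.
A2, A4 → A1 is preserved.
A4 → A3 is preserved.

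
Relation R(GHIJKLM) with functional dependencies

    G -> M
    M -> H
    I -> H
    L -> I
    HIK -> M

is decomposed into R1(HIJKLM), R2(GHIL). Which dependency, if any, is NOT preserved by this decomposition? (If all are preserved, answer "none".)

G -> M

Check G → M: no single fragment contains all of {GM}, and the restricted closure of {G} across the fragments never reaches {M}.
M → H is preserved.
I → H is preserved.
L → I is preserved.
HIK → M is preserved.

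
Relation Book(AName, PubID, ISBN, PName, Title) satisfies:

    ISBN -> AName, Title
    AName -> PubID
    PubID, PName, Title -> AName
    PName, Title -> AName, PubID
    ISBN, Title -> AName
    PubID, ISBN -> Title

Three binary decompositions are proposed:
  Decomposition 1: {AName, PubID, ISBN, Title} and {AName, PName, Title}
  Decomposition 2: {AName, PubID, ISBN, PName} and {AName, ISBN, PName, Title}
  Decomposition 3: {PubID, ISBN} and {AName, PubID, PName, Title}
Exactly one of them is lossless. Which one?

Decomposition 2

Decomposition 1: common = {AName, Title}, closure = {AName, PubID, Title} → lossy.
Decomposition 2: common = {AName, ISBN, PName}, closure = {AName, PubID, ISBN, PName, Title} → lossless.
Decomposition 3: common = {PubID}, closure = {PubID} → lossy.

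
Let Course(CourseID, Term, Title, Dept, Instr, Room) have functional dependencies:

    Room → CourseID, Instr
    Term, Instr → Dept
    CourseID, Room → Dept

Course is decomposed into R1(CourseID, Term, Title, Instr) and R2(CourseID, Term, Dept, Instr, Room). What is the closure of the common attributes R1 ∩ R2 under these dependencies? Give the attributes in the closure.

R1 ∩ R2 = {CourseID, Term, Instr}.
Term, Instr → Dept applies, adding Dept
Closure: {CourseID, Term, Dept, Instr}.

CourseID, Term, Dept, Instr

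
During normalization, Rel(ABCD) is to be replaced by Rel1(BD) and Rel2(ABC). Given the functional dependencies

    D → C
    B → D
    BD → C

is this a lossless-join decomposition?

Common attributes: Rel1 ∩ Rel2 = {B}.
Closure of {B}: B → D applies, adding D; BD → C applies, adding C. So (B)⁺ = {BCD}.
This closure contains every attribute of Rel1, so Rel1 ∩ Rel2 → Rel1. The join is lossless.

Yes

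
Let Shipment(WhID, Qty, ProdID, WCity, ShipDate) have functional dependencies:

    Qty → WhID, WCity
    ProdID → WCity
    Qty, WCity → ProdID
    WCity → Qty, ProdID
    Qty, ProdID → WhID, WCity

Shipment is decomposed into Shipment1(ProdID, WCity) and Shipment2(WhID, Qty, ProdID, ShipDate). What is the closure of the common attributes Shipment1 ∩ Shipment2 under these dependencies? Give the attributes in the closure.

WhID, Qty, ProdID, WCity

Shipment1 ∩ Shipment2 = {ProdID}.
ProdID → WCity applies, adding WCity
WCity → Qty, ProdID applies, adding Qty
Qty, ProdID → WhID, WCity applies, adding WhID
Closure: {WhID, Qty, ProdID, WCity}.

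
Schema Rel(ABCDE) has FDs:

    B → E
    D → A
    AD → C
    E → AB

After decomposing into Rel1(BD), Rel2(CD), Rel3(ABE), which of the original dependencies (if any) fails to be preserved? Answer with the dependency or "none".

D → A

Check D → A: no single fragment contains all of {AD}, and the restricted closure of {D} across the fragments never reaches {A}.
B → E is preserved.
AD → C is preserved.
E → AB is preserved.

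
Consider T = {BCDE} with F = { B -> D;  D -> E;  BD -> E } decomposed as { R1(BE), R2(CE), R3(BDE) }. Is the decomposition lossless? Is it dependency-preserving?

lossy but dependency-preserving

Lossless test (chase): Rows 1 and 3 agree on B; apply B→D and equate their D entries. No row becomes fully distinguished — the join is lossy.
Dependency preservation: every FD's attributes lie within a single fragment, so each can be enforced locally — preserved.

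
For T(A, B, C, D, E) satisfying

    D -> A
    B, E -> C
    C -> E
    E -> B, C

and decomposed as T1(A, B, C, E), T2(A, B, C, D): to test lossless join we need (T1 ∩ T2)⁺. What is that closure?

T1 ∩ T2 = {A, B, C}.
C → E applies, adding E
Closure: {A, B, C, E}.

A, B, C, E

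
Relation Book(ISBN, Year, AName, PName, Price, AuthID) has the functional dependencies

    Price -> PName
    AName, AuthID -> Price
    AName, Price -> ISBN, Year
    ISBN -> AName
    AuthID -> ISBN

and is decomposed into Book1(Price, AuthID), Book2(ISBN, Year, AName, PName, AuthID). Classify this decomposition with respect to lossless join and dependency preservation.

Lossless test: (AuthID)⁺ = {ISBN, Year, AName, PName, Price, AuthID}, which contains all of one fragment — lossless.
Dependency preservation: the restricted closure of {Price} across the fragments never reaches {PName}, so Price → PName cannot be enforced without a join — not preserved.

lossless but not dependency-preserving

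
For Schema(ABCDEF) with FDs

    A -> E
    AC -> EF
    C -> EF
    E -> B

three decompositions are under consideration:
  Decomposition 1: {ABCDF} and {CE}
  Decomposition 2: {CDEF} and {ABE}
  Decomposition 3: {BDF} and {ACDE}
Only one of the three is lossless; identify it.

Decomposition 1

Decomposition 1: common = {C}, closure = {BCEF} → lossless.
Decomposition 2: common = {E}, closure = {BE} → lossy.
Decomposition 3: common = {D}, closure = {D} → lossy.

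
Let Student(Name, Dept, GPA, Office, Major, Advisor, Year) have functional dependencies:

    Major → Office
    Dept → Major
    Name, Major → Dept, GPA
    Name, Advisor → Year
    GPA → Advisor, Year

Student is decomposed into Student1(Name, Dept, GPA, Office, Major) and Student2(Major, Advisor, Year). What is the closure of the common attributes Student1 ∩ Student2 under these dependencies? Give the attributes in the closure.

Office, Major

Student1 ∩ Student2 = {Major}.
Major → Office applies, adding Office
Closure: {Office, Major}.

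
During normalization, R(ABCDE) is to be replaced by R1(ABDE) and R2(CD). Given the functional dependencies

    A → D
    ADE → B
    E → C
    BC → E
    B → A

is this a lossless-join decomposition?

Common attributes: R1 ∩ R2 = {D}.
No dependency enlarges {D}, so (D)⁺ = {D}.
The closure contains neither all of R1 = {ABDE} nor all of R2 = {CD}, so the common attributes are not a superkey of either fragment. The join is lossy.

No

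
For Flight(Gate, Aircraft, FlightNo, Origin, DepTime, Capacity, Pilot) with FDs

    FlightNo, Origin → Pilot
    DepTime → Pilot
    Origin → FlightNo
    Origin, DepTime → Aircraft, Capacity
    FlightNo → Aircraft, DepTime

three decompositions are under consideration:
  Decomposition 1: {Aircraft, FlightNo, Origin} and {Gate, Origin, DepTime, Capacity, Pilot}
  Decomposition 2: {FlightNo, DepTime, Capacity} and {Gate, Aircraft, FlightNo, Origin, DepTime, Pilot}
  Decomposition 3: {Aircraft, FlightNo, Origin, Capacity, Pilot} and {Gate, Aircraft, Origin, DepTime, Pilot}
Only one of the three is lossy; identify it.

Decomposition 2

Decomposition 1: common = {Origin}, closure = {Aircraft, FlightNo, Origin, DepTime, Capacity, Pilot} → lossless.
Decomposition 2: common = {FlightNo, DepTime}, closure = {Aircraft, FlightNo, DepTime, Pilot} → lossy.
Decomposition 3: common = {Aircraft, Origin, Pilot}, closure = {Aircraft, FlightNo, Origin, DepTime, Capacity, Pilot} → lossless.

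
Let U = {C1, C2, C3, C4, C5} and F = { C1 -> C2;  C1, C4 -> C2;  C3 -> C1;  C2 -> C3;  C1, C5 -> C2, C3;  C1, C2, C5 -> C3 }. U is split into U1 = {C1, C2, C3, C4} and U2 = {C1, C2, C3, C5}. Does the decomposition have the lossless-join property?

No

Common attributes: U1 ∩ U2 = {C1, C2, C3}.
No dependency enlarges {C1, C2, C3}, so (C1, C2, C3)⁺ = {C1, C2, C3}.
The closure contains neither all of U1 = {C1, C2, C3, C4} nor all of U2 = {C1, C2, C3, C5}, so the common attributes are not a superkey of either fragment. The join is lossy.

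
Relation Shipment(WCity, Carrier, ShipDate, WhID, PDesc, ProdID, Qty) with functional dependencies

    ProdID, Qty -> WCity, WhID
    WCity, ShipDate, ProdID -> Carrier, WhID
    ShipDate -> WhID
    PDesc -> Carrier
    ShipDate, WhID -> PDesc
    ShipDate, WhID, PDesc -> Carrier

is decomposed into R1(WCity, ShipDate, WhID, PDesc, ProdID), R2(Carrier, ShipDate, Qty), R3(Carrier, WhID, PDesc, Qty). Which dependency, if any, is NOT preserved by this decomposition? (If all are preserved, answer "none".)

ProdID, Qty -> WCity, WhID

Check ProdID, Qty → WCity, WhID: no single fragment contains all of {WCity, WhID, ProdID, Qty}, and the restricted closure of {ProdID, Qty} across the fragments never reaches {WCity, WhID}.
WCity, ShipDate, ProdID → Carrier, WhID is preserved.
ShipDate → WhID is preserved.
PDesc → Carrier is preserved.
ShipDate, WhID → PDesc is preserved.
ShipDate, WhID, PDesc → Carrier is preserved.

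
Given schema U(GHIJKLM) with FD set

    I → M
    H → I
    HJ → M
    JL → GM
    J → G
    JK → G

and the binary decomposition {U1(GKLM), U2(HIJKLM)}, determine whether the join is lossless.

No

Common attributes: U1 ∩ U2 = {KLM}.
No dependency enlarges {KLM}, so (KLM)⁺ = {KLM}.
The closure contains neither all of U1 = {GKLM} nor all of U2 = {HIJKLM}, so the common attributes are not a superkey of either fragment. The join is lossy.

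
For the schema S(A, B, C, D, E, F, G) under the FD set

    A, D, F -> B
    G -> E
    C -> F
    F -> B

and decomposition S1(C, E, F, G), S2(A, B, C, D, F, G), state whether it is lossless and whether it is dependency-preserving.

Lossless test: (C, F, G)⁺ = {B, C, E, F, G}, which contains all of one fragment — lossless.
Dependency preservation: every FD's attributes lie within a single fragment, so each can be enforced locally — preserved.

lossless and dependency-preserving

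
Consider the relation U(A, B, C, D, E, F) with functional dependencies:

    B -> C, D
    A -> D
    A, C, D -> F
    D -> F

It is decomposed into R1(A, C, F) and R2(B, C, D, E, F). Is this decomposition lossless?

Common attributes: R1 ∩ R2 = {C, F}.
No dependency enlarges {C, F}, so (C, F)⁺ = {C, F}.
The closure contains neither all of R1 = {A, C, F} nor all of R2 = {B, C, D, E, F}, so the common attributes are not a superkey of either fragment. The join is lossy.

No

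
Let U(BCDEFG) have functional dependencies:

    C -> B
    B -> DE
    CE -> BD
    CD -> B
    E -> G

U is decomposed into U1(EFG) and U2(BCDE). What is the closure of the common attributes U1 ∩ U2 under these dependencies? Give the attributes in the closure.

U1 ∩ U2 = {E}.
E → G applies, adding G
Closure: {EG}.

EG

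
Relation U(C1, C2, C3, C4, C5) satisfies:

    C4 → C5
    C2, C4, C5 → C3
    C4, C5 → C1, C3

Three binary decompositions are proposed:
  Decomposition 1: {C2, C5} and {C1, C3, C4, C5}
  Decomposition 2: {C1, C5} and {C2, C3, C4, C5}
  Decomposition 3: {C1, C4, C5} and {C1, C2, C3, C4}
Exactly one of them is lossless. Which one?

Decomposition 3

Decomposition 1: common = {C5}, closure = {C5} → lossy.
Decomposition 2: common = {C5}, closure = {C5} → lossy.
Decomposition 3: common = {C1, C4}, closure = {C1, C3, C4, C5} → lossless.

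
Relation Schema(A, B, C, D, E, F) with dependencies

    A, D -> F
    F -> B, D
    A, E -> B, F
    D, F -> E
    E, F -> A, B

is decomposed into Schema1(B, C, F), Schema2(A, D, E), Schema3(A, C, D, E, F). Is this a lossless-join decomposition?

Yes

Chase test. Columns are A, B, C, D, E, F; row i has aⱼ where attribute j ∈ Schemai, else bᵢⱼ.
Initial tableau (one row per fragment):
  row 1: b11 a2 a3 b14 b15 a6
  row 2: a1 b22 b23 a4 a5 b26
  row 3: a1 b32 a3 a4 a5 a6
Rows 2 and 3 agree on A, D; apply A, D→F and equate their F entries.
Rows 1 and 2 agree on F; apply F→B, D and equate their B, D entries.
Rows 1 and 3 agree on F; apply F→B, D and equate their B, D entries.
Rows 1 and 2 agree on D, F; apply D, F→E and equate their E entries.
Rows 1 and 2 agree on E, F; apply E, F→A, B and equate their A, B entries.
Row 1 is now all distinguished symbols — the join is lossless.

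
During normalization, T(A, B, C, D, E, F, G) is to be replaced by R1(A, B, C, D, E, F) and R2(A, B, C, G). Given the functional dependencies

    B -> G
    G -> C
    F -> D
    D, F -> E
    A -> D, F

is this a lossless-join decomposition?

Common attributes: R1 ∩ R2 = {A, B, C}.
Closure of {A, B, C}: B → G applies, adding G; A → D, F applies, adding D, F; D, F → E applies, adding E. So (A, B, C)⁺ = {A, B, C, D, E, F, G}.
This closure contains every attribute of R1, so R1 ∩ R2 → R1. The join is lossless.

Yes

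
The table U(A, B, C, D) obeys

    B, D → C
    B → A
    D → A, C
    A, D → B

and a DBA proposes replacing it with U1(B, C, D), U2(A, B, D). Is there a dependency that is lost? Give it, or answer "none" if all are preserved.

none

B, D → C lies within U1.
B → A lies within U2.
D → A, C: restricted closure across fragments reaches A, C.
A, D → B lies within U2.
Every dependency is enforceable on the fragments, so the decomposition is dependency-preserving.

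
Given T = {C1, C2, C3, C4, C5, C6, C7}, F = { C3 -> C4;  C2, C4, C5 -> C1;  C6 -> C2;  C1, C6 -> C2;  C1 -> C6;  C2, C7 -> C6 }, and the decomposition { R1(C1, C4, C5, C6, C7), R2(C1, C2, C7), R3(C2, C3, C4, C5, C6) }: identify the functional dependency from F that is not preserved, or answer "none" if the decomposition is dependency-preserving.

C2, C7 -> C6

Check C2, C7 → C6: no single fragment contains all of {C2, C6, C7}, and the restricted closure of {C2, C7} across the fragments never reaches {C6}.
C3 → C4 is preserved.
C2, C4, C5 → C1 is preserved.
C6 → C2 is preserved.
C1, C6 → C2 is preserved.
C1 → C6 is preserved.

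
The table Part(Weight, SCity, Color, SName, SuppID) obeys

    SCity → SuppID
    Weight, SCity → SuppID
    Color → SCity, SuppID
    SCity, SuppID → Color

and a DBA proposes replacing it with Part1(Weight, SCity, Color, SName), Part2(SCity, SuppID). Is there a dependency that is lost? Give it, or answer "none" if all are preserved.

none

SCity → SuppID lies within Part2.
Weight, SCity → SuppID: restricted closure across fragments reaches SuppID.
Color → SCity, SuppID: restricted closure across fragments reaches SCity, SuppID.
SCity, SuppID → Color: restricted closure across fragments reaches Color.
Every dependency is enforceable on the fragments, so the decomposition is dependency-preserving.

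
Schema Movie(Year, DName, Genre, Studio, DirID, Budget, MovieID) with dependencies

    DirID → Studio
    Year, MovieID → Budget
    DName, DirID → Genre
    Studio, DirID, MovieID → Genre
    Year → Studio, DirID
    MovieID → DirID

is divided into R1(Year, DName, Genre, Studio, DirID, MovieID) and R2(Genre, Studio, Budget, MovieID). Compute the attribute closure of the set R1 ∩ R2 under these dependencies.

Genre, Studio, DirID, MovieID

R1 ∩ R2 = {Genre, Studio, MovieID}.
MovieID → DirID applies, adding DirID
Closure: {Genre, Studio, DirID, MovieID}.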